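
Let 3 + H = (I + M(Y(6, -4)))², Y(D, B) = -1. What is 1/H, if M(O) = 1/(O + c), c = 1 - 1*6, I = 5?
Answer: 36/733 ≈ 0.049113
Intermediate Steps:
c = -5 (c = 1 - 6 = -5)
M(O) = 1/(-5 + O) (M(O) = 1/(O - 5) = 1/(-5 + O))
H = 733/36 (H = -3 + (5 + 1/(-5 - 1))² = -3 + (5 + 1/(-6))² = -3 + (5 - ⅙)² = -3 + (29/6)² = -3 + 841/36 = 733/36 ≈ 20.361)
1/H = 1/(733/36) = 36/733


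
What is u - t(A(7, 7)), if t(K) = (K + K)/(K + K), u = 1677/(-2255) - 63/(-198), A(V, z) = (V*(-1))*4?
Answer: -6429/4510 ≈ -1.4255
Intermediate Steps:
A(V, z) = -4*V (A(V, z) = -V*4 = -4*V)
u = -1919/4510 (u = 1677*(-1/2255) - 63*(-1/198) = -1677/2255 + 7/22 = -1919/4510 ≈ -0.42550)
t(K) = 1 (t(K) = (2*K)/((2*K)) = (2*K)*(1/(2*K)) = 1)
u - t(A(7, 7)) = -1919/4510 - 1*1 = -1919/4510 - 1 = -6429/4510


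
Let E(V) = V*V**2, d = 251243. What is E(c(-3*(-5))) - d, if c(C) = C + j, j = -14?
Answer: -251242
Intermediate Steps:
c(C) = -14 + C (c(C) = C - 14 = -14 + C)
E(V) = V**3
E(c(-3*(-5))) - d = (-14 - 3*(-5))**3 - 1*251243 = (-14 + 15)**3 - 251243 = 1**3 - 251243 = 1 - 251243 = -251242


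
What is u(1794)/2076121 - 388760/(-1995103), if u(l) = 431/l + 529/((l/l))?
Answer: 1449854627637311/7430882972420622 ≈ 0.19511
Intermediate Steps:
u(l) = 529 + 431/l (u(l) = 431/l + 529/1 = 431/l + 529*1 = 431/l + 529 = 529 + 431/l)
u(1794)/2076121 - 388760/(-1995103) = (529 + 431/1794)/2076121 - 388760/(-1995103) = (529 + 431*(1/1794))*(1/2076121) - 388760*(-1/1995103) = (529 + 431/1794)*(1/2076121) + 388760/1995103 = (949457/1794)*(1/2076121) + 388760/1995103 = 949457/3724561074 + 388760/1995103 = 1449854627637311/7430882972420622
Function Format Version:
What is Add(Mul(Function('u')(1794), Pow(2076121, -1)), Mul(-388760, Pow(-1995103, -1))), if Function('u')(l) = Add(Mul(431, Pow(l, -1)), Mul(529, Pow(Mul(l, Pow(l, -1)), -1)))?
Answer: Rational(1449854627637311, 7430882972420622) ≈ 0.19511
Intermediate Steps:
Function('u')(l) = Add(529, Mul(431, Pow(l, -1))) (Function('u')(l) = Add(Mul(431, Pow(l, -1)), Mul(529, Pow(1, -1))) = Add(Mul(431, Pow(l, -1)), Mul(529, 1)) = Add(Mul(431, Pow(l, -1)), 529) = Add(529, Mul(431, Pow(l, -1))))
Add(Mul(Function('u')(1794), Pow(2076121, -1)), Mul(-388760, Pow(-1995103, -1))) = Add(Mul(Add(529, Mul(431, Pow(1794, -1))), Pow(2076121, -1)), Mul(-388760, Pow(-1995103, -1))) = Add(Mul(Add(529, Mul(431, Rational(1, 1794))), Rational(1, 2076121)), Mul(-388760, Rational(-1, 1995103))) = Add(Mul(Add(529, Rational(431, 1794)), Rational(1, 2076121)), Rational(388760, 1995103)) = Add(Mul(Rational(949457, 1794), Rational(1, 2076121)), Rational(388760, 1995103)) = Add(Rational(949457, 3724561074), Rational(388760, 1995103)) = Rational(1449854627637311, 7430882972420622)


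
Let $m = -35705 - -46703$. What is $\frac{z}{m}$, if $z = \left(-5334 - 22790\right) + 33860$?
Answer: $\frac{956}{1833} \approx 0.52155$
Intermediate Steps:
$z = 5736$ ($z = -28124 + 33860 = 5736$)
$m = 10998$ ($m = -35705 + 46703 = 10998$)
$\frac{z}{m} = \frac{5736}{10998} = 5736 \cdot \frac{1}{10998} = \frac{956}{1833}$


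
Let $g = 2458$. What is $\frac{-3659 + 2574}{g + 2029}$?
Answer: $- \frac{155}{641} \approx -0.24181$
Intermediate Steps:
$\frac{-3659 + 2574}{g + 2029} = \frac{-3659 + 2574}{2458 + 2029} = - \frac{1085}{4487} = \left(-1085\right) \frac{1}{4487} = - \frac{155}{641}$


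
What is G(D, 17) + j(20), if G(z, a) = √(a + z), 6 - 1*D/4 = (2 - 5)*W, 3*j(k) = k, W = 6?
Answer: 20/3 + √113 ≈ 17.297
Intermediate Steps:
j(k) = k/3
D = 96 (D = 24 - 4*(2 - 5)*6 = 24 - (-12)*6 = 24 - 4*(-18) = 24 + 72 = 96)
G(D, 17) + j(20) = √(17 + 96) + (⅓)*20 = √113 + 20/3 = 20/3 + √113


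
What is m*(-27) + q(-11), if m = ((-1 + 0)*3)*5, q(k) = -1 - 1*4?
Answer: 400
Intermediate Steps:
q(k) = -5 (q(k) = -1 - 4 = -5)
m = -15 (m = -1*3*5 = -3*5 = -15)
m*(-27) + q(-11) = -15*(-27) - 5 = 405 - 5 = 400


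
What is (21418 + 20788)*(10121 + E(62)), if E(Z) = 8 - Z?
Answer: 424887802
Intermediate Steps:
(21418 + 20788)*(10121 + E(62)) = (21418 + 20788)*(10121 + (8 - 1*62)) = 42206*(10121 + (8 - 62)) = 42206*(10121 - 54) = 42206*10067 = 424887802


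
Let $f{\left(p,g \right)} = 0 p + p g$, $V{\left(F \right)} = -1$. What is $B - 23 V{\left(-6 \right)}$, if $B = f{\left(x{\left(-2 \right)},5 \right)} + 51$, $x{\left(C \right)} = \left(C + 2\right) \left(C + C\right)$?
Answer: $74$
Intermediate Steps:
$x{\left(C \right)} = 2 C \left(2 + C\right)$ ($x{\left(C \right)} = \left(2 + C\right) 2 C = 2 C \left(2 + C\right)$)
$f{\left(p,g \right)} = g p$ ($f{\left(p,g \right)} = 0 + g p = g p$)
$B = 51$ ($B = 5 \cdot 2 \left(-2\right) \left(2 - 2\right) + 51 = 5 \cdot 2 \left(-2\right) 0 + 51 = 5 \cdot 0 + 51 = 0 + 51 = 51$)
$B - 23 V{\left(-6 \right)} = 51 - -23 = 51 + 23 = 74$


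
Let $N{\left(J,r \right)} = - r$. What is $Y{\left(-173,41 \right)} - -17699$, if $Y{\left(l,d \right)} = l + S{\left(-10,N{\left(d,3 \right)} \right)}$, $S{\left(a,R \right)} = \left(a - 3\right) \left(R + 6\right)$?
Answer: $17487$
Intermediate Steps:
$S{\left(a,R \right)} = \left(-3 + a\right) \left(6 + R\right)$
$Y{\left(l,d \right)} = -39 + l$ ($Y{\left(l,d \right)} = l + \left(-18 - 3 \left(\left(-1\right) 3\right) + 6 \left(-10\right) + \left(-1\right) 3 \left(-10\right)\right) = l - 39 = -39 + l$)
$Y{\left(-173,41 \right)} - -17699 = \left(-39 - 173\right) - -17699 = -212 + 17699 = 17487$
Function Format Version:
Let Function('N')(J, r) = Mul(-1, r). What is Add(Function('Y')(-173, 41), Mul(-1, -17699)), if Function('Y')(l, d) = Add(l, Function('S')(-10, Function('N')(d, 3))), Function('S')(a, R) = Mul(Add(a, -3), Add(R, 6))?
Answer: 17487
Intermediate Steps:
Function('S')(a, R) = Mul(Add(-3, a), Add(6, R))
Function('Y')(l, d) = Add(-39, l) (Function('Y')(l, d) = Add(l, Add(-18, Mul(-3, Mul(-1, 3)), Mul(6, -10), Mul(Mul(-1, 3), -10))) = Add(l, Add(-18, Mul(-3, -3), -60, Mul(-3, -10))) = Add(l, Add(-18, 9, -60, 30)) = Add(l, -39) = Add(-39, l))
Add(Function('Y')(-173, 41), Mul(-1, -17699)) = Add(Add(-39, -173), Mul(-1, -17699)) = Add(-212, 17699) = 17487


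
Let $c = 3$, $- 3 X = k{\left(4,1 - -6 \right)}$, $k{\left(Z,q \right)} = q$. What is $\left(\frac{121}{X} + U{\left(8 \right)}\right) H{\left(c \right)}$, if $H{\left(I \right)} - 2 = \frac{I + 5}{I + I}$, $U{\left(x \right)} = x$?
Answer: $- \frac{3070}{21} \approx -146.19$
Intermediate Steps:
$X = - \frac{7}{3}$ ($X = - \frac{1 - -6}{3} = - \frac{1 + 6}{3} = \left(- \frac{1}{3}\right) 7 = - \frac{7}{3} \approx -2.3333$)
$H{\left(I \right)} = 2 + \frac{5 + I}{2 I}$ ($H{\left(I \right)} = 2 + \frac{I + 5}{I + I} = 2 + \frac{5 + I}{2 I}$)
$\left(\frac{121}{X} + U{\left(8 \right)}\right) H{\left(c \right)} = \left(\frac{121}{- \frac{7}{3}} + 8\right) \frac{5 \left(1 + 3\right)}{2 \cdot 3} = \left(121 \left(- \frac{3}{7}\right) + 8\right) \frac{5}{2} \cdot \frac{1}{3} \cdot 4 = \left(- \frac{363}{7} + 8\right) \frac{10}{3} = \left(- \frac{307}{7}\right) \frac{10}{3} = - \frac{3070}{21}$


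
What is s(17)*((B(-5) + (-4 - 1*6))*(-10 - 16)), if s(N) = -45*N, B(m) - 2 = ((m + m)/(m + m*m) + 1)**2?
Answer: -308295/2 ≈ -1.5415e+5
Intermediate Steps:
B(m) = 2 + (1 + 2*m/(m + m**2))**2 (B(m) = 2 + ((m + m)/(m + m*m) + 1)**2 = 2 + ((2*m)/(m + m**2) + 1)**2 = 2 + (2*m/(m + m**2) + 1)**2 = 2 + (1 + 2*m/(m + m**2))**2)
s(17)*((B(-5) + (-4 - 1*6))*(-10 - 16)) = (-45*17)*(((2 + (3 - 5)**2/(1 - 5)**2) + (-4 - 1*6))*(-10 - 16)) = -765*((2 + (-2)**2/(-4)**2) + (-4 - 6))*(-26) = -765*((2 + (1/16)*4) - 10)*(-26) = -765*((2 + 1/4) - 10)*(-26) = -765*(9/4 - 10)*(-26) = -(-23715)*(-26)/4 = -765*403/2 = -308295/2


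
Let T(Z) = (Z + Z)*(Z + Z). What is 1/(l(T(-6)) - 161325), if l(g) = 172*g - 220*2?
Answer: -1/136997 ≈ -7.2994e-6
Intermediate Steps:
T(Z) = 4*Z² (T(Z) = (2*Z)*(2*Z) = 4*Z²)
l(g) = -440 + 172*g (l(g) = 172*g - 440 = -440 + 172*g)
1/(l(T(-6)) - 161325) = 1/((-440 + 172*(4*(-6)²)) - 161325) = 1/((-440 + 172*(4*36)) - 161325) = 1/((-440 + 172*144) - 161325) = 1/((-440 + 24768) - 161325) = 1/(24328 - 161325) = 1/(-136997) = -1/136997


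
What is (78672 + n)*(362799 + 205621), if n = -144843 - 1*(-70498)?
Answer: 2459553340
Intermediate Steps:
n = -74345 (n = -144843 + 70498 = -74345)
(78672 + n)*(362799 + 205621) = (78672 - 74345)*(362799 + 205621) = 4327*568420 = 2459553340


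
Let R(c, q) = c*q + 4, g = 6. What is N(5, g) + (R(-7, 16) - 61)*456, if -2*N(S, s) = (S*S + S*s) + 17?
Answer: -77100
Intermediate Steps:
N(S, s) = -17/2 - S²/2 - S*s/2 (N(S, s) = -((S*S + S*s) + 17)/2 = -((S² + S*s) + 17)/2 = -(17 + S² + S*s)/2 = -17/2 - S²/2 - S*s/2)
R(c, q) = 4 + c*q
N(5, g) + (R(-7, 16) - 61)*456 = (-17/2 - ½*5² - ½*5*6) + ((4 - 7*16) - 61)*456 = (-17/2 - ½*25 - 15) + ((4 - 112) - 61)*456 = (-17/2 - 25/2 - 15) + (-108 - 61)*456 = -36 - 169*456 = -36 - 77064 = -77100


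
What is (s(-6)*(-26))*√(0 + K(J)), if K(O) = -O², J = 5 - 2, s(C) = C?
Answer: 468*I ≈ 468.0*I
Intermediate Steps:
J = 3
(s(-6)*(-26))*√(0 + K(J)) = (-6*(-26))*√(0 - 1*3²) = 156*√(0 - 1*9) = 156*√(0 - 9) = 156*√(-9) = 156*(3*I) = 468*I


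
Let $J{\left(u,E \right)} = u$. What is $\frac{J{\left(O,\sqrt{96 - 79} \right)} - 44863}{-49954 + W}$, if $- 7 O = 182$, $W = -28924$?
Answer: $\frac{44889}{78878} \approx 0.56909$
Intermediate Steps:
$O = -26$ ($O = \left(- \frac{1}{7}\right) 182 = -26$)
$\frac{J{\left(O,\sqrt{96 - 79} \right)} - 44863}{-49954 + W} = \frac{-26 - 44863}{-49954 - 28924} = - \frac{44889}{-78878} = \left(-44889\right) \left(- \frac{1}{78878}\right) = \frac{44889}{78878}$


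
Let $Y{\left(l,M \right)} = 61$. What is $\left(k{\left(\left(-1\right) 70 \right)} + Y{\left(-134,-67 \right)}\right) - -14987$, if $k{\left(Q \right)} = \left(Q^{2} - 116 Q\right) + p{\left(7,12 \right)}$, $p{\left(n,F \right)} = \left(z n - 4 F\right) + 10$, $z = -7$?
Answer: $27981$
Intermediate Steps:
$p{\left(n,F \right)} = 10 - 7 n - 4 F$ ($p{\left(n,F \right)} = \left(- 7 n - 4 F\right) + 10 = 10 - 7 n - 4 F$)
$k{\left(Q \right)} = -87 + Q^{2} - 116 Q$ ($k{\left(Q \right)} = \left(Q^{2} - 116 Q\right) - 87 = -87 + Q^{2} - 116 Q$)
$\left(k{\left(\left(-1\right) 70 \right)} + Y{\left(-134,-67 \right)}\right) - -14987 = \left(\left(-87 + \left(\left(-1\right) 70\right)^{2} - 116 \left(\left(-1\right) 70\right)\right) + 61\right) - -14987 = \left(\left(-87 + \left(-70\right)^{2} - -8120\right) + 61\right) + 14987 = \left(\left(-87 + 4900 + 8120\right) + 61\right) + 14987 = \left(12933 + 61\right) + 14987 = 12994 + 14987 = 27981$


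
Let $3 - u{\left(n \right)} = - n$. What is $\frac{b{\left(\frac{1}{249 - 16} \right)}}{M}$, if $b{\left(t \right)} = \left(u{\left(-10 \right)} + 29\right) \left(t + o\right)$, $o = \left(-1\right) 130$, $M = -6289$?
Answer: $\frac{666358}{1465337} \approx 0.45475$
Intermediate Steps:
$o = -130$
$u{\left(n \right)} = 3 + n$ ($u{\left(n \right)} = 3 - - n = 3 + n$)
$b{\left(t \right)} = -2860 + 22 t$ ($b{\left(t \right)} = \left(\left(3 - 10\right) + 29\right) \left(t - 130\right) = \left(-7 + 29\right) \left(-130 + t\right) = 22 \left(-130 + t\right) = -2860 + 22 t$)
$\frac{b{\left(\frac{1}{249 - 16} \right)}}{M} = \frac{-2860 + \frac{22}{249 - 16}}{-6289} = \left(-2860 + \frac{22}{233}\right) \left(- \frac{1}{6289}\right) = \left(- \frac{666358}{233}\right) \left(- \frac{1}{6289}\right) = \frac{666358}{1465337}$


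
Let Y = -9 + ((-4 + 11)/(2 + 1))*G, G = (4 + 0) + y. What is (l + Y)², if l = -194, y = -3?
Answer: 362404/9 ≈ 40267.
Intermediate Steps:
G = 1 (G = (4 + 0) - 3 = 4 - 3 = 1)
Y = -20/3 (Y = -9 + ((-4 + 11)/(2 + 1))*1 = -9 + (7/3)*1 = -9 + 7/3 = -20/3 ≈ -6.6667)
(l + Y)² = (-194 - 20/3)² = (-602/3)² = 362404/9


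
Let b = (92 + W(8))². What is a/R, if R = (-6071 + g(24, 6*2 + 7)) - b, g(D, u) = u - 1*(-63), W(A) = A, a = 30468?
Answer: -30468/15989 ≈ -1.9056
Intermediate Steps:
g(D, u) = 63 + u (g(D, u) = u + 63 = 63 + u)
b = 10000 (b = (92 + 8)² = 100² = 10000)
R = -15989 (R = (-6071 + (63 + (6*2 + 7))) - 1*10000 = (-6071 + (63 + (12 + 7))) - 10000 = (-6071 + (63 + 19)) - 10000 = (-6071 + 82) - 10000 = -5989 - 10000 = -15989)
a/R = 30468/(-15989) = 30468*(-1/15989) = -30468/15989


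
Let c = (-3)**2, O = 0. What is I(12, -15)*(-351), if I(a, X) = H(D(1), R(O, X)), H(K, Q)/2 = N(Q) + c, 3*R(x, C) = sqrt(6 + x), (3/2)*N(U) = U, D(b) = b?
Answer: -6318 - 156*sqrt(6) ≈ -6700.1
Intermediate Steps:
N(U) = 2*U/3
R(x, C) = sqrt(6 + x)/3
c = 9
H(K, Q) = 18 + 4*Q/3 (H(K, Q) = 2*(2*Q/3 + 9) = 2*(9 + 2*Q/3) = 18 + 4*Q/3)
I(a, X) = 18 + 4*sqrt(6)/9 (I(a, X) = 18 + 4*(sqrt(6 + 0)/3)/3 = 18 + 4*(sqrt(6)/3)/3 = 18 + 4*sqrt(6)/9)
I(12, -15)*(-351) = (18 + 4*sqrt(6)/9)*(-351) = -6318 - 156*sqrt(6)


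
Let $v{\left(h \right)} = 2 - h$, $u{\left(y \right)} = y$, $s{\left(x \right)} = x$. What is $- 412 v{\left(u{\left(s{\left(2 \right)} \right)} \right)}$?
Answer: $0$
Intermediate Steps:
$- 412 v{\left(u{\left(s{\left(2 \right)} \right)} \right)} = - 412 \left(2 - 2\right) = \left(-412\right) 0 = 0$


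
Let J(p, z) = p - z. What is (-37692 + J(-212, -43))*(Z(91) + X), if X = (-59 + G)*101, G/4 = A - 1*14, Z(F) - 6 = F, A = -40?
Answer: 1047916758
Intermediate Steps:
Z(F) = 6 + F
G = -216 (G = 4*(-40 - 1*14) = 4*(-40 - 14) = 4*(-54) = -216)
X = -27775 (X = (-59 - 216)*101 = -275*101 = -27775)
(-37692 + J(-212, -43))*(Z(91) + X) = (-37692 + (-212 - 1*(-43)))*((6 + 91) - 27775) = (-37692 + (-212 + 43))*(97 - 27775) = (-37692 - 169)*(-27678) = -37861*(-27678) = 1047916758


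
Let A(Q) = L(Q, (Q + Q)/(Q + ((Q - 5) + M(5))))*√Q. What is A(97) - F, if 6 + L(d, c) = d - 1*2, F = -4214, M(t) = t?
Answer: 4214 + 89*√97 ≈ 5090.5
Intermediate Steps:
L(d, c) = -8 + d (L(d, c) = -6 + (d - 1*2) = -6 + (d - 2) = -6 + (-2 + d) = -8 + d)
A(Q) = √Q*(-8 + Q) (A(Q) = (-8 + Q)*√Q = √Q*(-8 + Q))
A(97) - F = √97*(-8 + 97) - 1*(-4214) = √97*89 + 4214 = 89*√97 + 4214 = 4214 + 89*√97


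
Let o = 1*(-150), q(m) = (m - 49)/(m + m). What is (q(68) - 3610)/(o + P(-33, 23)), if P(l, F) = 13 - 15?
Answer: 25839/1088 ≈ 23.749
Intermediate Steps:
q(m) = (-49 + m)/(2*m) (q(m) = (-49 + m)/((2*m)) = (-49 + m)*(1/(2*m)) = (-49 + m)/(2*m))
P(l, F) = -2
o = -150
(q(68) - 3610)/(o + P(-33, 23)) = ((½)*(-49 + 68)/68 - 3610)/(-150 - 2) = ((½)*(1/68)*19 - 3610)/(-152) = (19/136 - 3610)*(-1/152) = -490941/136*(-1/152) = 25839/1088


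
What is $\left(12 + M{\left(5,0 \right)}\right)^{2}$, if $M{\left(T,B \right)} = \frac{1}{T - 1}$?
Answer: $\frac{2401}{16} \approx 150.06$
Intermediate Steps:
$M{\left(T,B \right)} = \frac{1}{-1 + T}$
$\left(12 + M{\left(5,0 \right)}\right)^{2} = \left(12 + \frac{1}{-1 + 5}\right)^{2} = \left(12 + \frac{1}{4}\right)^{2} = \left(\frac{49}{4}\right)^{2} = \frac{2401}{16}$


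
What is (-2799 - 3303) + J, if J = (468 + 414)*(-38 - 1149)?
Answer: -1053036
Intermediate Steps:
J = -1046934 (J = 882*(-1187) = -1046934)
(-2799 - 3303) + J = (-2799 - 3303) - 1046934 = -6102 - 1046934 = -1053036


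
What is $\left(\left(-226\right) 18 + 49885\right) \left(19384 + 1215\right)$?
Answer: $943784383$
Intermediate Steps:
$\left(\left(-226\right) 18 + 49885\right) \left(19384 + 1215\right) = \left(-4068 + 49885\right) 20599 = 45817 \cdot 20599 = 943784383$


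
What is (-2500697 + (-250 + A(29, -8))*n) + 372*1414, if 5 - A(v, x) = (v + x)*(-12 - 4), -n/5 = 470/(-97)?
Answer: -191330983/97 ≈ -1.9725e+6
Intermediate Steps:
n = 2350/97 (n = -2350/(-97) = -2350*(-1)/97 = -5*(-470/97) = 2350/97 ≈ 24.227)
A(v, x) = 5 + 16*v + 16*x (A(v, x) = 5 - (v + x)*(-12 - 4) = 5 - (v + x)*(-16) = 5 - (-16*v - 16*x) = 5 + (16*v + 16*x) = 5 + 16*v + 16*x)
(-2500697 + (-250 + A(29, -8))*n) + 372*1414 = (-2500697 + (-250 + (5 + 16*29 + 16*(-8)))*(2350/97)) + 372*1414 = (-2500697 + (-250 + (5 + 464 - 128))*(2350/97)) + 526008 = (-2500697 + (-250 + 341)*(2350/97)) + 526008 = (-2500697 + 91*(2350/97)) + 526008 = (-2500697 + 213850/97) + 526008 = -242353759/97 + 526008 = -191330983/97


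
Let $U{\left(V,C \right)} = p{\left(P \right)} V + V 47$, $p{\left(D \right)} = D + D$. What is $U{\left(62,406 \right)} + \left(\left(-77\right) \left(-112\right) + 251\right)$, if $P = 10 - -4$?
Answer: $13525$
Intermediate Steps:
$P = 14$ ($P = 10 + 4 = 14$)
$p{\left(D \right)} = 2 D$
$U{\left(V,C \right)} = 75 V$ ($U{\left(V,C \right)} = 2 \cdot 14 V + V 47 = 28 V + 47 V = 75 V$)
$U{\left(62,406 \right)} + \left(\left(-77\right) \left(-112\right) + 251\right) = 75 \cdot 62 + \left(\left(-77\right) \left(-112\right) + 251\right) = 4650 + \left(8624 + 251\right) = 4650 + 8875 = 13525$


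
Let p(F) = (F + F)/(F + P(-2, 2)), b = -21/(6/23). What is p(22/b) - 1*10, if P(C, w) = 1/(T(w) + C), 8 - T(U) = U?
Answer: 202/15 ≈ 13.467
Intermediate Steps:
T(U) = 8 - U
b = -161/2 (b = -21/(6*(1/23)) = -21/6/23 = -21*23/6 = -161/2 ≈ -80.500)
P(C, w) = 1/(8 + C - w) (P(C, w) = 1/((8 - w) + C) = 1/(8 + C - w))
p(F) = 2*F/(1/4 + F) (p(F) = (F + F)/(F + 1/(8 - 2 - 1*2)) = (2*F)/(F + 1/(8 - 2 - 2)) = (2*F)/(F + 1/4) = (2*F)/(1/4 + F) = 2*F/(1/4 + F))
p(22/b) - 1*10 = 8*(22/(-161/2))/(1 + 4*(22/(-161/2))) - 1*10 = 8*(22*(-2/161))/(1 + 4*(22*(-2/161))) - 10 = 8*(-44/161)/(1 + 4*(-44/161)) - 10 = 8*(-44/161)/(1 - 176/161) - 10 = 8*(-44/161)/(-15/161) - 10 = 8*(-44/161)*(-161/15) - 10 = 352/15 - 10 = 202/15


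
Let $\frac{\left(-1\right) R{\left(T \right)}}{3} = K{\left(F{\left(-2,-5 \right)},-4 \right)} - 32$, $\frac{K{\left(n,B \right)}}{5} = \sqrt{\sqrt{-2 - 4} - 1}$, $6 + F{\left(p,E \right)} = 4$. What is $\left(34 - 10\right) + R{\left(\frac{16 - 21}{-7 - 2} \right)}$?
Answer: $120 - 15 \sqrt{-1 + i \sqrt{6}} \approx 106.39 - 20.252 i$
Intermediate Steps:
$F{\left(p,E \right)} = -2$ ($F{\left(p,E \right)} = -6 + 4 = -2$)
$K{\left(n,B \right)} = 5 \sqrt{-1 + i \sqrt{6}}$ ($K{\left(n,B \right)} = 5 \sqrt{\sqrt{-2 - 4} - 1} = 5 \sqrt{\sqrt{-6} - 1} = 5 \sqrt{i \sqrt{6} - 1} = 5 \sqrt{-1 + i \sqrt{6}}$)
$R{\left(T \right)} = 96 - 15 \sqrt{-1 + i \sqrt{6}}$ ($R{\left(T \right)} = - 3 \left(5 \sqrt{-1 + i \sqrt{6}} - 32\right) = - 3 \left(-32 + 5 \sqrt{-1 + i \sqrt{6}}\right) = 96 - 15 \sqrt{-1 + i \sqrt{6}}$)
$\left(34 - 10\right) + R{\left(\frac{16 - 21}{-7 - 2} \right)} = \left(34 - 10\right) + \left(96 - 15 \sqrt{-1 + i \sqrt{6}}\right) = 24 + \left(96 - 15 \sqrt{-1 + i \sqrt{6}}\right) = 120 - 15 \sqrt{-1 + i \sqrt{6}}$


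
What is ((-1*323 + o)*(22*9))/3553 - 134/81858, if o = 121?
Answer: -148839485/13220067 ≈ -11.259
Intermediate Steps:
((-1*323 + o)*(22*9))/3553 - 134/81858 = ((-1*323 + 121)*(22*9))/3553 - 134/81858 = ((-323 + 121)*198)*(1/3553) - 134*1/81858 = -202*198*(1/3553) - 67/40929 = -39996*1/3553 - 67/40929 = -3636/323 - 67/40929 = -148839485/13220067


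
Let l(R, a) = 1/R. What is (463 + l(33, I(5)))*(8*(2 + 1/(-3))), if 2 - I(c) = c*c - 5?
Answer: 611200/99 ≈ 6173.7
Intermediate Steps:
I(c) = 7 - c**2 (I(c) = 2 - (c*c - 5) = 2 - (c**2 - 5) = 2 - (-5 + c**2) = 2 + (5 - c**2) = 7 - c**2)
(463 + l(33, I(5)))*(8*(2 + 1/(-3))) = (463 + 1/33)*(8*(2 + 1/(-3))) = (463 + 1/33)*(8*(2 - 1/3)) = 15280*(8*(5/3))/33 = (15280/33)*(40/3) = 611200/99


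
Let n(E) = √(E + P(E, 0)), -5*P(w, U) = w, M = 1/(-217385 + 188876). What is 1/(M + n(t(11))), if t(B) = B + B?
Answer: 142545/71523151123 + 1625526162*√110/71523151123 ≈ 0.23837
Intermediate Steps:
t(B) = 2*B
M = -1/28509 (M = 1/(-28509) = -1/28509 ≈ -3.5077e-5)
P(w, U) = -w/5
n(E) = 2*√5*√E/5 (n(E) = √(E - E/5) = √(4*E/5) = 2*√5*√E/5)
1/(M + n(t(11))) = 1/(-1/28509 + 2*√5*√(2*11)/5) = 1/(-1/28509 + 2*√5*√22/5) = 1/(-1/28509 + 2*√110/5)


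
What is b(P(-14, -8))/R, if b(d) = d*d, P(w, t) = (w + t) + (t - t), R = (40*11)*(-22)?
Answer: -1/20 ≈ -0.050000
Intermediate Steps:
R = -9680 (R = 440*(-22) = -9680)
P(w, t) = t + w (P(w, t) = (t + w) + 0 = t + w)
b(d) = d**2
b(P(-14, -8))/R = (-8 - 14)**2/(-9680) = (-22)**2*(-1/9680) = 484*(-1/9680) = -1/20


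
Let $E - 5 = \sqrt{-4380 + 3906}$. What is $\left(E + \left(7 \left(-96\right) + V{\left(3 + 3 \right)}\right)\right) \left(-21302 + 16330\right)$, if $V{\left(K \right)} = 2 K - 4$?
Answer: $3276548 - 4972 i \sqrt{474} \approx 3.2765 \cdot 10^{6} - 1.0825 \cdot 10^{5} i$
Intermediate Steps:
$V{\left(K \right)} = -4 + 2 K$
$E = 5 + i \sqrt{474}$ ($E = 5 + \sqrt{-4380 + 3906} = 5 + \sqrt{-474} = 5 + i \sqrt{474} \approx 5.0 + 21.772 i$)
$\left(E + \left(7 \left(-96\right) + V{\left(3 + 3 \right)}\right)\right) \left(-21302 + 16330\right) = \left(\left(5 + i \sqrt{474}\right) + \left(7 \left(-96\right) - \left(4 - 2 \left(3 + 3\right)\right)\right)\right) \left(-21302 + 16330\right) = \left(\left(5 + i \sqrt{474}\right) + \left(-672 + \left(-4 + 2 \cdot 6\right)\right)\right) \left(-4972\right) = \left(\left(5 + i \sqrt{474}\right) + \left(-672 + \left(-4 + 12\right)\right)\right) \left(-4972\right) = \left(\left(5 + i \sqrt{474}\right) + \left(-672 + 8\right)\right) \left(-4972\right) = \left(\left(5 + i \sqrt{474}\right) - 664\right) \left(-4972\right) = \left(-659 + i \sqrt{474}\right) \left(-4972\right) = 3276548 - 4972 i \sqrt{474}$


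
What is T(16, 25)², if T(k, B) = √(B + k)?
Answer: 41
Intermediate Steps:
T(16, 25)² = (√(25 + 16))² = (√41)² = 41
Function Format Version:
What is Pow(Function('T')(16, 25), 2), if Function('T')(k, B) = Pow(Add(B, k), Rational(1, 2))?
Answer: 41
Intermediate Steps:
Pow(Function('T')(16, 25), 2) = Pow(Pow(Add(25, 16), Rational(1, 2)), 2) = Pow(Pow(41, Rational(1, 2)), 2) = 41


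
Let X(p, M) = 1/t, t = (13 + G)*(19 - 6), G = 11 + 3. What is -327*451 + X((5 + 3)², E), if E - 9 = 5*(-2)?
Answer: -51764426/351 ≈ -1.4748e+5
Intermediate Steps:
E = -1 (E = 9 + 5*(-2) = 9 - 10 = -1)
G = 14
t = 351 (t = (13 + 14)*(19 - 6) = 27*13 = 351)
X(p, M) = 1/351
-327*451 + X((5 + 3)², E) = -327*451 + 1/351 = -147477 + 1/351 = -51764426/351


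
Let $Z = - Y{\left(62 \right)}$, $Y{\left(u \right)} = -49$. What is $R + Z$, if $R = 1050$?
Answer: $1099$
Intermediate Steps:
$Z = 49$ ($Z = \left(-1\right) \left(-49\right) = 49$)
$R + Z = 1050 + 49 = 1099$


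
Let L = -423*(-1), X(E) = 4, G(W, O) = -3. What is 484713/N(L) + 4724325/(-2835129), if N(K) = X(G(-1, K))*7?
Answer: 458030533959/26461204 ≈ 17310.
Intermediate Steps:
L = 423
N(K) = 28 (N(K) = 4*7 = 28)
484713/N(L) + 4724325/(-2835129) = 484713/28 + 4724325/(-2835129) = 484713*(1/28) + 4724325*(-1/2835129) = 484713/28 - 1574775/945043 = 458030533959/26461204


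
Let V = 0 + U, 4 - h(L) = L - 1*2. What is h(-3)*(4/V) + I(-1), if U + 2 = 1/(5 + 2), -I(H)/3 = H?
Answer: -213/13 ≈ -16.385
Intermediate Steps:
I(H) = -3*H
h(L) = 6 - L (h(L) = 4 - (L - 1*2) = 4 - (L - 2) = 4 - (-2 + L) = 4 + (2 - L) = 6 - L)
U = -13/7 (U = -2 + 1/(5 + 2) = -2 + 1/7 = -2 + ⅐ = -13/7 ≈ -1.8571)
V = -13/7 (V = 0 - 13/7 = -13/7 ≈ -1.8571)
h(-3)*(4/V) + I(-1) = (6 - 1*(-3))*(4/(-13/7)) - 3*(-1) = (6 + 3)*(4*(-7/13)) + 3 = 9*(-28/13) + 3 = -252/13 + 3 = -213/13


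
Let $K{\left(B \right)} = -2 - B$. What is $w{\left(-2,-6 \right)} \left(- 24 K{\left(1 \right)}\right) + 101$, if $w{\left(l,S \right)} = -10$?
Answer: $-619$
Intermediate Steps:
$w{\left(-2,-6 \right)} \left(- 24 K{\left(1 \right)}\right) + 101 = - 10 \left(- 24 \left(-2 - 1\right)\right) + 101 = - 10 \left(\left(-24\right) \left(-3\right)\right) + 101 = \left(-10\right) 72 + 101 = -720 + 101 = -619$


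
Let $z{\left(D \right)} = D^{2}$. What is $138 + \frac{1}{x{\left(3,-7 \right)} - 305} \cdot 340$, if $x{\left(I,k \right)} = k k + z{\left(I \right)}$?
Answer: $\frac{33746}{247} \approx 136.62$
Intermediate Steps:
$x{\left(I,k \right)} = I^{2} + k^{2}$ ($x{\left(I,k \right)} = k k + I^{2} = k^{2} + I^{2} = I^{2} + k^{2}$)
$138 + \frac{1}{x{\left(3,-7 \right)} - 305} \cdot 340 = 138 + \frac{1}{\left(3^{2} + \left(-7\right)^{2}\right) - 305} \cdot 340 = 138 + \frac{1}{\left(9 + 49\right) - 305} \cdot 340 = 138 + \frac{1}{58 - 305} \cdot 340 = 138 + \frac{1}{-247} \cdot 340 = 138 - \frac{340}{247} = \frac{33746}{247}$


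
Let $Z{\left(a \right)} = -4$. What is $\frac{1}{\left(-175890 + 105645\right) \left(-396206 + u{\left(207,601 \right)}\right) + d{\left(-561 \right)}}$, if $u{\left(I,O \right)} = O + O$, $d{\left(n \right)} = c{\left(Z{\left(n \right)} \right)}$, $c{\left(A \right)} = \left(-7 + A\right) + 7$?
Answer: $\frac{1}{27747055976} \approx 3.604 \cdot 10^{-11}$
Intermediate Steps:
$c{\left(A \right)} = A$
$d{\left(n \right)} = -4$
$u{\left(I,O \right)} = 2 O$
$\frac{1}{\left(-175890 + 105645\right) \left(-396206 + u{\left(207,601 \right)}\right) + d{\left(-561 \right)}} = \frac{1}{\left(-175890 + 105645\right) \left(-396206 + 2 \cdot 601\right) - 4} = \frac{1}{- 70245 \left(-396206 + 1202\right) - 4} = \frac{1}{\left(-70245\right) \left(-395004\right) - 4} = \frac{1}{27747055980 - 4} = \frac{1}{27747055976}$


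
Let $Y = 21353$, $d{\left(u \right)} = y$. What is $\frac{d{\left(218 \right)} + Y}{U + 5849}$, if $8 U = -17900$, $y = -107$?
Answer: $\frac{42492}{7223} \approx 5.8829$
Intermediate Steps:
$d{\left(u \right)} = -107$
$U = - \frac{4475}{2}$ ($U = \frac{1}{8} \left(-17900\right) = - \frac{4475}{2} \approx -2237.5$)
$\frac{d{\left(218 \right)} + Y}{U + 5849} = \frac{-107 + 21353}{- \frac{4475}{2} + 5849} = \frac{21246}{\frac{7223}{2}} = 21246 \cdot \frac{2}{7223} = \frac{42492}{7223}$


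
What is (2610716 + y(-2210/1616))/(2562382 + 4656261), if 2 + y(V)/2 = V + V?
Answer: 527362719/1458165886 ≈ 0.36166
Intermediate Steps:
y(V) = -4 + 4*V (y(V) = -4 + 2*(V + V) = -4 + 2*(2*V) = -4 + 4*V)
(2610716 + y(-2210/1616))/(2562382 + 4656261) = (2610716 + (-4 + 4*(-2210/1616)))/(2562382 + 4656261) = (2610716 + (-4 + 4*(-2210*1/1616)))/7218643 = (2610716 + (-4 + 4*(-1105/808)))*(1/7218643) = (2610716 + (-4 - 1105/202))*(1/7218643) = (2610716 - 1913/202)*(1/7218643) = (527362719/202)*(1/7218643) = 527362719/1458165886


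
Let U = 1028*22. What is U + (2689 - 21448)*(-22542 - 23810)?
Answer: 869539784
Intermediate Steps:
U = 22616
U + (2689 - 21448)*(-22542 - 23810) = 22616 + (2689 - 21448)*(-22542 - 23810) = 22616 - 18759*(-46352) = 22616 + 869517168 = 869539784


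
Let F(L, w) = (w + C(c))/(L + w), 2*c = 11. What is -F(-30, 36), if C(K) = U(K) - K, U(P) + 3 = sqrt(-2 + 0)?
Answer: -55/12 - I*sqrt(2)/6 ≈ -4.5833 - 0.2357*I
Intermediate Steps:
c = 11/2 (c = (1/2)*11 = 11/2 ≈ 5.5000)
U(P) = -3 + I*sqrt(2) (U(P) = -3 + sqrt(-2 + 0) = -3 + sqrt(-2) = -3 + I*sqrt(2))
C(K) = -3 - K + I*sqrt(2) (C(K) = (-3 + I*sqrt(2)) - K = -3 - K + I*sqrt(2))
F(L, w) = (-17/2 + w + I*sqrt(2))/(L + w) (F(L, w) = (w + (-3 - 1*11/2 + I*sqrt(2)))/(L + w) = (w + (-3 - 11/2 + I*sqrt(2)))/(L + w) = (w + (-17/2 + I*sqrt(2)))/(L + w) = (-17/2 + w + I*sqrt(2))/(L + w))
-F(-30, 36) = -(-17/2 + 36 + I*sqrt(2))/(-30 + 36) = -(55/2 + I*sqrt(2))/6 = -(55/12 + I*sqrt(2)/6) = -55/12 - I*sqrt(2)/6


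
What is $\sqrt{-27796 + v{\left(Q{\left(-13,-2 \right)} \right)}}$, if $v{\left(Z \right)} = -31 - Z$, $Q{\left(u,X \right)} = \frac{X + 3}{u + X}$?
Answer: $\frac{2 i \sqrt{1565265}}{15} \approx 166.81 i$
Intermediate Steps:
$Q{\left(u,X \right)} = \frac{3 + X}{X + u}$
$\sqrt{-27796 + v{\left(Q{\left(-13,-2 \right)} \right)}} = \sqrt{-27796 - \left(31 + \frac{3 - 2}{-2 - 13}\right)} = \sqrt{-27796 - \left(31 + \frac{1}{-15} \cdot 1\right)} = \sqrt{-27796 - \left(31 - \frac{1}{15}\right)} = \sqrt{-27796 - \frac{464}{15}} = \sqrt{- \frac{417404}{15}} = \frac{2 i \sqrt{1565265}}{15}$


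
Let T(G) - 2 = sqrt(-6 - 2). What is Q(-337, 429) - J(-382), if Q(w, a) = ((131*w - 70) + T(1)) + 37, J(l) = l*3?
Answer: -43032 + 2*I*sqrt(2) ≈ -43032.0 + 2.8284*I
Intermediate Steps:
J(l) = 3*l
T(G) = 2 + 2*I*sqrt(2) (T(G) = 2 + sqrt(-6 - 2) = 2 + sqrt(-8) = 2 + 2*I*sqrt(2))
Q(w, a) = -31 + 131*w + 2*I*sqrt(2) (Q(w, a) = ((131*w - 70) + (2 + 2*I*sqrt(2))) + 37 = ((-70 + 131*w) + (2 + 2*I*sqrt(2))) + 37 = (-68 + 131*w + 2*I*sqrt(2)) + 37 = -31 + 131*w + 2*I*sqrt(2))
Q(-337, 429) - J(-382) = (-31 + 131*(-337) + 2*I*sqrt(2)) - 3*(-382) = (-31 - 44147 + 2*I*sqrt(2)) - 1*(-1146) = (-44178 + 2*I*sqrt(2)) + 1146 = -43032 + 2*I*sqrt(2)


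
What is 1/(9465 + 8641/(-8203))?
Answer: 8203/77632754 ≈ 0.00010566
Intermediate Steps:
1/(9465 + 8641/(-8203)) = 1/(9465 + 8641*(-1/8203)) = 1/(9465 - 8641/8203) = 1/(77632754/8203) = 8203/77632754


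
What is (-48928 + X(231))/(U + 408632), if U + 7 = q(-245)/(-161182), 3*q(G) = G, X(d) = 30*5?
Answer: -3369486684/28226997785 ≈ -0.11937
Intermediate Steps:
X(d) = 150
q(G) = G/3
U = -483511/69078 (U = -7 + ((⅓)*(-245))/(-161182) = -7 - 245/3*(-1/161182) = -7 + 35/69078 = -483511/69078 ≈ -6.9995)
(-48928 + X(231))/(U + 408632) = (-48928 + 150)/(-483511/69078 + 408632) = -48778/28226997785/69078 = -48778*69078/28226997785 = -3369486684/28226997785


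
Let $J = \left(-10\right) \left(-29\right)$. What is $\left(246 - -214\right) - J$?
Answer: $170$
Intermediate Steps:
$J = 290$
$\left(246 - -214\right) - J = \left(246 - -214\right) - 290 = \left(246 + 214\right) - 290 = 460 - 290 = 170$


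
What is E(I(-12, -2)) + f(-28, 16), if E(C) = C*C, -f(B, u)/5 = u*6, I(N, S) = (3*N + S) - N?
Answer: 196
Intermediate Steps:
I(N, S) = S + 2*N (I(N, S) = (S + 3*N) - N = S + 2*N)
f(B, u) = -30*u (f(B, u) = -5*u*6 = -30*u)
E(C) = C²
E(I(-12, -2)) + f(-28, 16) = (-2 + 2*(-12))² - 30*16 = (-2 - 24)² - 480 = (-26)² - 480 = 676 - 480 = 196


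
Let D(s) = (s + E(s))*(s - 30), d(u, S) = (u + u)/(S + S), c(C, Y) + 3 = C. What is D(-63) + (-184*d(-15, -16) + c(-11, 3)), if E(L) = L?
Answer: 23063/2 ≈ 11532.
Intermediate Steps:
c(C, Y) = -3 + C
d(u, S) = u/S (d(u, S) = (2*u)/((2*S)) = (2*u)*(1/(2*S)) = u/S)
D(s) = 2*s*(-30 + s) (D(s) = (s + s)*(s - 30) = (2*s)*(-30 + s) = 2*s*(-30 + s))
D(-63) + (-184*d(-15, -16) + c(-11, 3)) = 2*(-63)*(-30 - 63) + (-(-2760)/(-16) + (-3 - 11)) = 2*(-63)*(-93) + (-(-2760)*(-1)/16 - 14) = 11718 + (-184*15/16 - 14) = 11718 + (-345/2 - 14) = 11718 - 373/2 = 23063/2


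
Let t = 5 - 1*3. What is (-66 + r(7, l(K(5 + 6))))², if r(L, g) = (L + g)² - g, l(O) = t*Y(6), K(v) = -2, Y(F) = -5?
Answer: 2209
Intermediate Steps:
t = 2 (t = 5 - 3 = 2)
l(O) = -10 (l(O) = 2*(-5) = -10)
(-66 + r(7, l(K(5 + 6))))² = (-66 + ((7 - 10)² - 1*(-10)))² = (-66 + ((-3)² + 10))² = (-66 + (9 + 10))² = (-66 + 19)² = (-47)² = 2209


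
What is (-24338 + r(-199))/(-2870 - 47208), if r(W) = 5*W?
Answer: 517/1022 ≈ 0.50587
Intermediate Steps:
(-24338 + r(-199))/(-2870 - 47208) = (-24338 + 5*(-199))/(-2870 - 47208) = (-24338 - 995)/(-50078) = -25333*(-1/50078) = 517/1022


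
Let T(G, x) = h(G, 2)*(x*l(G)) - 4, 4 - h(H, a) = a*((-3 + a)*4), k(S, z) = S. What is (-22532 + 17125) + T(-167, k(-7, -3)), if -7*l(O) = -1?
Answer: -5423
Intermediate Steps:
l(O) = 1/7 (l(O) = -1/7*(-1) = 1/7)
h(H, a) = 4 - a*(-12 + 4*a) (h(H, a) = 4 - a*(-3 + a)*4 = 4 - a*(-12 + 4*a))
T(G, x) = -4 + 12*x/7 (T(G, x) = (4 - 4*2**2 + 12*2)*(x*(1/7)) - 4 = (4 - 4*4 + 24)*(x/7) - 4 = (4 - 16 + 24)*(x/7) - 4 = 12*(x/7) - 4 = 12*x/7 - 4 = -4 + 12*x/7)
(-22532 + 17125) + T(-167, k(-7, -3)) = (-22532 + 17125) + (-4 + (12/7)*(-7)) = -5407 + (-4 - 12) = -5407 - 16 = -5423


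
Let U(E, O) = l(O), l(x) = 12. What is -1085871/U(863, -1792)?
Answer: -361957/4 ≈ -90489.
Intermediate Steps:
U(E, O) = 12
-1085871/U(863, -1792) = -1085871/12 = -1085871*1/12 = -361957/4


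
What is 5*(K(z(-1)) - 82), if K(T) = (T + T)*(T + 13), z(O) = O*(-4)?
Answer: 270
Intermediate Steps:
z(O) = -4*O
K(T) = 2*T*(13 + T) (K(T) = (2*T)*(13 + T) = 2*T*(13 + T))
5*(K(z(-1)) - 82) = 5*(2*(-4*(-1))*(13 - 4*(-1)) - 82) = 5*(2*4*(13 + 4) - 82) = 5*(2*4*17 - 82) = 5*(136 - 82) = 5*54 = 270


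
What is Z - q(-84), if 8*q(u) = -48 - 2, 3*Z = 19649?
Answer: 78671/12 ≈ 6555.9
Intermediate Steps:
Z = 19649/3 (Z = (1/3)*19649 = 19649/3 ≈ 6549.7)
q(u) = -25/4 (q(u) = (-48 - 2)/8 = (1/8)*(-50) = -25/4)
Z - q(-84) = 19649/3 - 1*(-25/4) = 19649/3 + 25/4 = 78671/12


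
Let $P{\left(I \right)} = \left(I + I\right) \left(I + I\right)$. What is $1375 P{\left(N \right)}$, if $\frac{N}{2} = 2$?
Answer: $88000$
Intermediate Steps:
$N = 4$ ($N = 2 \cdot 2 = 4$)
$P{\left(I \right)} = 4 I^{2}$ ($P{\left(I \right)} = 2 I 2 I = 4 I^{2}$)
$1375 P{\left(N \right)} = 1375 \cdot 4 \cdot 4^{2} = 1375 \cdot 4 \cdot 16 = 1375 \cdot 64 = 88000$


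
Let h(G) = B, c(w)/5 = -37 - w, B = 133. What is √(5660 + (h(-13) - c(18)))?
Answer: 2*√1517 ≈ 77.897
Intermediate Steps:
c(w) = -185 - 5*w (c(w) = 5*(-37 - w) = -185 - 5*w)
h(G) = 133
√(5660 + (h(-13) - c(18))) = √(5660 + (133 - (-185 - 5*18))) = √(5660 + (133 - (-185 - 90))) = √(5660 + (133 - 1*(-275))) = √(5660 + (133 + 275)) = √(5660 + 408) = √6068 = 2*√1517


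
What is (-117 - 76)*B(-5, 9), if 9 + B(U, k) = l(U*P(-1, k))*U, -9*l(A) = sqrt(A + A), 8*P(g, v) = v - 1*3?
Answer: 1737 - 965*I*sqrt(30)/18 ≈ 1737.0 - 293.64*I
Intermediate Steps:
P(g, v) = -3/8 + v/8 (P(g, v) = (v - 1*3)/8 = (v - 3)/8 = (-3 + v)/8 = -3/8 + v/8)
l(A) = -sqrt(2)*sqrt(A)/9 (l(A) = -sqrt(A + A)/9 = -sqrt(2)*sqrt(A)/9)
B(U, k) = -9 - U*sqrt(2)*sqrt(U*(-3/8 + k/8))/9 (B(U, k) = -9 + (-sqrt(2)*sqrt(U*(-3/8 + k/8))/9)*U = -9 - U*sqrt(2)*sqrt(U*(-3/8 + k/8))/9)
(-117 - 76)*B(-5, 9) = (-117 - 76)*(-9 - 1/18*(-5)*sqrt(-5*(-3 + 9))) = -193*(-9 - 1/18*(-5)*sqrt(-5*6)) = -193*(-9 - 1/18*(-5)*sqrt(-30)) = -193*(-9 - 1/18*(-5)*I*sqrt(30)) = -193*(-9 + 5*I*sqrt(30)/18) = 1737 - 965*I*sqrt(30)/18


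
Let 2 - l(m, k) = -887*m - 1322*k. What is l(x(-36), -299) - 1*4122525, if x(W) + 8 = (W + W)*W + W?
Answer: -2257725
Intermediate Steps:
x(W) = -8 + W + 2*W² (x(W) = -8 + ((W + W)*W + W) = -8 + ((2*W)*W + W) = -8 + (2*W² + W) = -8 + (W + 2*W²) = -8 + W + 2*W²)
l(m, k) = 2 + 887*m + 1322*k (l(m, k) = 2 - (-887*m - 1322*k) = 2 - (-1322*k - 887*m) = 2 + (887*m + 1322*k) = 2 + 887*m + 1322*k)
l(x(-36), -299) - 1*4122525 = (2 + 887*(-8 - 36 + 2*(-36)²) + 1322*(-299)) - 1*4122525 = (2 + 887*(-8 - 36 + 2*1296) - 395278) - 4122525 = (2 + 887*(-8 - 36 + 2592) - 395278) - 4122525 = (2 + 887*2548 - 395278) - 4122525 = (2 + 2260076 - 395278) - 4122525 = 1864800 - 4122525 = -2257725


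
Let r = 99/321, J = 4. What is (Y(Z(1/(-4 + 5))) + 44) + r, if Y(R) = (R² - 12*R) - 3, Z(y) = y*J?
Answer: 996/107 ≈ 9.3084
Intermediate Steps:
r = 33/107 (r = 99*(1/321) = 33/107 ≈ 0.30841)
Z(y) = 4*y (Z(y) = y*4 = 4*y)
Y(R) = -3 + R² - 12*R
(Y(Z(1/(-4 + 5))) + 44) + r = ((-3 + (4/(-4 + 5))² - 48/(-4 + 5)) + 44) + 33/107 = ((-3 + (4/1)² - 48/1) + 44) + 33/107 = ((-3 + (4*1)² - 48) + 44) + 33/107 = ((-3 + 4² - 12*4) + 44) + 33/107 = ((-3 + 16 - 48) + 44) + 33/107 = (-35 + 44) + 33/107 = 9 + 33/107 = 996/107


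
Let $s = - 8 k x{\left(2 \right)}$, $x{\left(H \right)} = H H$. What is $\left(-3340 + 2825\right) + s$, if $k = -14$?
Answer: $-67$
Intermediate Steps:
$x{\left(H \right)} = H^{2}$
$s = 448$ ($s = \left(-8\right) \left(-14\right) 2^{2} = 112 \cdot 4 = 448$)
$\left(-3340 + 2825\right) + s = \left(-3340 + 2825\right) + 448 = -515 + 448 = -67$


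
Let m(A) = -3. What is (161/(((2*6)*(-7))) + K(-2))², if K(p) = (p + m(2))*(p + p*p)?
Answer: 20449/144 ≈ 142.01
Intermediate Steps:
K(p) = (-3 + p)*(p + p²) (K(p) = (p - 3)*(p + p*p) = (-3 + p)*(p + p²))
(161/(((2*6)*(-7))) + K(-2))² = (161/(((2*6)*(-7))) - 2*(-3 + (-2)² - 2*(-2)))² = (161/((12*(-7))) - 2*(-3 + 4 + 4))² = (161/(-84) - 2*5)² = (161*(-1/84) - 10)² = (-23/12 - 10)² = (-143/12)² = 20449/144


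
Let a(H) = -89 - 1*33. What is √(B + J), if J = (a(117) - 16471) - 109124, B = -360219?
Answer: 44*I*√251 ≈ 697.09*I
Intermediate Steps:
a(H) = -122 (a(H) = -89 - 33 = -122)
J = -125717 (J = (-122 - 16471) - 109124 = -16593 - 109124 = -125717)
√(B + J) = √(-360219 - 125717) = √(-485936) = 44*I*√251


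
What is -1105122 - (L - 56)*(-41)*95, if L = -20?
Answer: -1401142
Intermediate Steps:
-1105122 - (L - 56)*(-41)*95 = -1105122 - (-20 - 56)*(-41)*95 = -1105122 - (-76*(-41))*95 = -1105122 - 3116*95 = -1105122 - 1*296020 = -1105122 - 296020 = -1401142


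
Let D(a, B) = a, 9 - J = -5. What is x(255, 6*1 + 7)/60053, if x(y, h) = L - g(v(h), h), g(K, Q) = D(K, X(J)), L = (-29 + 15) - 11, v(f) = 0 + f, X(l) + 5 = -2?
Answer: -38/60053 ≈ -0.00063277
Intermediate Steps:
J = 14 (J = 9 - 1*(-5) = 9 + 5 = 14)
X(l) = -7 (X(l) = -5 - 2 = -7)
v(f) = f
L = -25 (L = -14 - 11 = -25)
g(K, Q) = K
x(y, h) = -25 - h
x(255, 6*1 + 7)/60053 = (-25 - (6*1 + 7))/60053 = (-25 - (6 + 7))*(1/60053) = (-25 - 1*13)*(1/60053) = (-25 - 13)*(1/60053) = -38*1/60053 = -38/60053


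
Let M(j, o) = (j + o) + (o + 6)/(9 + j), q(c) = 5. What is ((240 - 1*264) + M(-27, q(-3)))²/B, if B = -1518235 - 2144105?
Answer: -703921/1186598160 ≈ -0.00059323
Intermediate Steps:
M(j, o) = j + o + (6 + o)/(9 + j) (M(j, o) = (j + o) + (6 + o)/(9 + j) = j + o + (6 + o)/(9 + j))
B = -3662340
((240 - 1*264) + M(-27, q(-3)))²/B = ((240 - 1*264) + (6 + (-27)² + 9*(-27) + 10*5 - 27*5)/(9 - 27))²/(-3662340) = ((240 - 264) + (6 + 729 - 243 + 50 - 135)/(-18))²*(-1/3662340) = (-24 - 1/18*407)²*(-1/3662340) = (-24 - 407/18)²*(-1/3662340) = (-839/18)²*(-1/3662340) = (703921/324)*(-1/3662340) = -703921/1186598160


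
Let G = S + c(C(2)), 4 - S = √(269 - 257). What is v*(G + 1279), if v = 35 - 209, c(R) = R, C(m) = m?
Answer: -223590 + 348*√3 ≈ -2.2299e+5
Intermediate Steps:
v = -174
S = 4 - 2*√3 (S = 4 - √(269 - 257) = 4 - √12 = 4 - 2*√3 ≈ 0.53590)
G = 6 - 2*√3 (G = (4 - 2*√3) + 2 = 6 - 2*√3 ≈ 2.5359)
v*(G + 1279) = -174*((6 - 2*√3) + 1279) = -174*(1285 - 2*√3) = -223590 + 348*√3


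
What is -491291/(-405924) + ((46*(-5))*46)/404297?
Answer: 194332801507/164113855428 ≈ 1.1841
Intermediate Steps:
-491291/(-405924) + ((46*(-5))*46)/404297 = -491291*(-1/405924) - 230*46*(1/404297) = 491291/405924 - 10580*1/404297 = 491291/405924 - 10580/404297 = 194332801507/164113855428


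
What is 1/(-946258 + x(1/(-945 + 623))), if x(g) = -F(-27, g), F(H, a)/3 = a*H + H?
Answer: -322/304669075 ≈ -1.0569e-6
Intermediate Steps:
F(H, a) = 3*H + 3*H*a (F(H, a) = 3*(a*H + H) = 3*(H*a + H) = 3*(H + H*a) = 3*H + 3*H*a)
x(g) = 81 + 81*g (x(g) = -3*(-27)*(1 + g) = -(-81 - 81*g) = 81 + 81*g)
1/(-946258 + x(1/(-945 + 623))) = 1/(-946258 + (81 + 81/(-945 + 623))) = 1/(-946258 + (81 + 81/(-322))) = 1/(-946258 + (81 + 81*(-1/322))) = 1/(-946258 + (81 - 81/322)) = 1/(-946258 + 26001/322) = 1/(-304669075/322) = -322/304669075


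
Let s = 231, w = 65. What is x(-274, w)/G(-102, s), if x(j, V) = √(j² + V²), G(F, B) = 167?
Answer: √79301/167 ≈ 1.6863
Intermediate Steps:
x(j, V) = √(V² + j²)
x(-274, w)/G(-102, s) = √(65² + (-274)²)/167 = √(4225 + 75076)*(1/167) = √79301*(1/167) = √79301/167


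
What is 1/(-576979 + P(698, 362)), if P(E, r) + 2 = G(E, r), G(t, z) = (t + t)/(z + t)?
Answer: -265/152899616 ≈ -1.7332e-6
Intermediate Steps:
G(t, z) = 2*t/(t + z) (G(t, z) = (2*t)/(t + z) = 2*t/(t + z))
P(E, r) = -2 + 2*E/(E + r)
1/(-576979 + P(698, 362)) = 1/(-576979 - 2*362/(698 + 362)) = 1/(-576979 - 2*362/1060) = 1/(-576979 - 2*362*1/1060) = 1/(-576979 - 181/265) = 1/(-152899616/265) = -265/152899616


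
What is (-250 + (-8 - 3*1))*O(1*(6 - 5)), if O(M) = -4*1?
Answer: 1044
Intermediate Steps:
O(M) = -4
(-250 + (-8 - 3*1))*O(1*(6 - 5)) = (-250 + (-8 - 3*1))*(-4) = (-250 + (-8 - 3))*(-4) = (-250 - 11)*(-4) = -261*(-4) = 1044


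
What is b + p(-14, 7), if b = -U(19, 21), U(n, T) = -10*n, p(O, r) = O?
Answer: 176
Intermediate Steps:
b = 190 (b = -(-10)*19 = -1*(-190) = 190)
b + p(-14, 7) = 190 - 14 = 176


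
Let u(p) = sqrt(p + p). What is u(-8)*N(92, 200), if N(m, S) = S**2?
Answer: 160000*I ≈ 1.6e+5*I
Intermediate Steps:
u(p) = sqrt(2)*sqrt(p) (u(p) = sqrt(2*p) = sqrt(2)*sqrt(p))
u(-8)*N(92, 200) = (sqrt(2)*sqrt(-8))*200**2 = (sqrt(2)*(2*I*sqrt(2)))*40000 = (4*I)*40000 = 160000*I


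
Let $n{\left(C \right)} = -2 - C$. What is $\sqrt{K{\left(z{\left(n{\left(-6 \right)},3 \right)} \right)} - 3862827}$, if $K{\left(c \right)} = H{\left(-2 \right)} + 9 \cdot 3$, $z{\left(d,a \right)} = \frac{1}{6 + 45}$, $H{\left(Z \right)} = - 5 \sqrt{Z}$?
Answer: $\sqrt{-3862800 - 5 i \sqrt{2}} \approx 0.002 - 1965.4 i$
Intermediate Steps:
$z{\left(d,a \right)} = \frac{1}{51}$
$K{\left(c \right)} = 27 - 5 i \sqrt{2}$ ($K{\left(c \right)} = - 5 \sqrt{-2} + 9 \cdot 3 = - 5 i \sqrt{2} + 27 = 27 - 5 i \sqrt{2}$)
$\sqrt{K{\left(z{\left(n{\left(-6 \right)},3 \right)} \right)} - 3862827} = \sqrt{\left(27 - 5 i \sqrt{2}\right) - 3862827} = \sqrt{-3862800 - 5 i \sqrt{2}}$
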